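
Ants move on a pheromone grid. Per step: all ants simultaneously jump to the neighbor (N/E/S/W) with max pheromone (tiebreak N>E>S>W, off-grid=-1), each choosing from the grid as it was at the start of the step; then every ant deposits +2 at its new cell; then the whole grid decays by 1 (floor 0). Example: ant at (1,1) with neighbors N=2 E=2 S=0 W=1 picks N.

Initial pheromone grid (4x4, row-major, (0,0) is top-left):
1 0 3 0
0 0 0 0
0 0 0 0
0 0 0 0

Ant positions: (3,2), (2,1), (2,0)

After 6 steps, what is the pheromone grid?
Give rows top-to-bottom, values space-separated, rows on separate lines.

After step 1: ants at (2,2),(1,1),(1,0)
  0 0 2 0
  1 1 0 0
  0 0 1 0
  0 0 0 0
After step 2: ants at (1,2),(1,0),(1,1)
  0 0 1 0
  2 2 1 0
  0 0 0 0
  0 0 0 0
After step 3: ants at (1,1),(1,1),(1,0)
  0 0 0 0
  3 5 0 0
  0 0 0 0
  0 0 0 0
After step 4: ants at (1,0),(1,0),(1,1)
  0 0 0 0
  6 6 0 0
  0 0 0 0
  0 0 0 0
After step 5: ants at (1,1),(1,1),(1,0)
  0 0 0 0
  7 9 0 0
  0 0 0 0
  0 0 0 0
After step 6: ants at (1,0),(1,0),(1,1)
  0 0 0 0
  10 10 0 0
  0 0 0 0
  0 0 0 0

0 0 0 0
10 10 0 0
0 0 0 0
0 0 0 0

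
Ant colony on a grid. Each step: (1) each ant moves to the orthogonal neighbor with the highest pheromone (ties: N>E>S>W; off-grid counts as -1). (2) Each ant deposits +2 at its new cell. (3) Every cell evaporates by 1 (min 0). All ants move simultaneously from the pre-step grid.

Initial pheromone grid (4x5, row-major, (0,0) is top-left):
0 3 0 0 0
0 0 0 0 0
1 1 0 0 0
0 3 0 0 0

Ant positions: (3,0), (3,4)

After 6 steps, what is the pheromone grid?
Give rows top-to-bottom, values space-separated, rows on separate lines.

After step 1: ants at (3,1),(2,4)
  0 2 0 0 0
  0 0 0 0 0
  0 0 0 0 1
  0 4 0 0 0
After step 2: ants at (2,1),(1,4)
  0 1 0 0 0
  0 0 0 0 1
  0 1 0 0 0
  0 3 0 0 0
After step 3: ants at (3,1),(0,4)
  0 0 0 0 1
  0 0 0 0 0
  0 0 0 0 0
  0 4 0 0 0
After step 4: ants at (2,1),(1,4)
  0 0 0 0 0
  0 0 0 0 1
  0 1 0 0 0
  0 3 0 0 0
After step 5: ants at (3,1),(0,4)
  0 0 0 0 1
  0 0 0 0 0
  0 0 0 0 0
  0 4 0 0 0
After step 6: ants at (2,1),(1,4)
  0 0 0 0 0
  0 0 0 0 1
  0 1 0 0 0
  0 3 0 0 0

0 0 0 0 0
0 0 0 0 1
0 1 0 0 0
0 3 0 0 0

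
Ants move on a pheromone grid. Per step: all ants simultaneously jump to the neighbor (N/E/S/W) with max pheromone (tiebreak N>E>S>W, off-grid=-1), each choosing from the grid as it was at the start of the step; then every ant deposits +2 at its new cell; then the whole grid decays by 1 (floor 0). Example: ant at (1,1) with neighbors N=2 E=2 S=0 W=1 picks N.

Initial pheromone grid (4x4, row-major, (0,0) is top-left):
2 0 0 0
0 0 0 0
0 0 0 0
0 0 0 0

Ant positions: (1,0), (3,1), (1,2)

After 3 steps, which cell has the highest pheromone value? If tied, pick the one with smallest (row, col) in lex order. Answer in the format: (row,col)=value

Answer: (0,0)=3

Derivation:
Step 1: ant0:(1,0)->N->(0,0) | ant1:(3,1)->N->(2,1) | ant2:(1,2)->N->(0,2)
  grid max=3 at (0,0)
Step 2: ant0:(0,0)->E->(0,1) | ant1:(2,1)->N->(1,1) | ant2:(0,2)->E->(0,3)
  grid max=2 at (0,0)
Step 3: ant0:(0,1)->W->(0,0) | ant1:(1,1)->N->(0,1) | ant2:(0,3)->S->(1,3)
  grid max=3 at (0,0)
Final grid:
  3 2 0 0
  0 0 0 1
  0 0 0 0
  0 0 0 0
Max pheromone 3 at (0,0)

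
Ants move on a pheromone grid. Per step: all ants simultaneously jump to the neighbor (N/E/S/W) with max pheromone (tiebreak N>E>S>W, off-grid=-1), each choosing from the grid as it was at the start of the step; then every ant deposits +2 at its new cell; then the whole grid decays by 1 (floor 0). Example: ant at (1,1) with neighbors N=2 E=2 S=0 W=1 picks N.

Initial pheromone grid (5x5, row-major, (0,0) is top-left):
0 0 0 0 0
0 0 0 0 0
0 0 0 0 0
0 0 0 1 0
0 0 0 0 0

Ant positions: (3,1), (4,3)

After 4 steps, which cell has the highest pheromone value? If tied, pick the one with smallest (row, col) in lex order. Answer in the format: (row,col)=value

Answer: (0,2)=1

Derivation:
Step 1: ant0:(3,1)->N->(2,1) | ant1:(4,3)->N->(3,3)
  grid max=2 at (3,3)
Step 2: ant0:(2,1)->N->(1,1) | ant1:(3,3)->N->(2,3)
  grid max=1 at (1,1)
Step 3: ant0:(1,1)->N->(0,1) | ant1:(2,3)->S->(3,3)
  grid max=2 at (3,3)
Step 4: ant0:(0,1)->E->(0,2) | ant1:(3,3)->N->(2,3)
  grid max=1 at (0,2)
Final grid:
  0 0 1 0 0
  0 0 0 0 0
  0 0 0 1 0
  0 0 0 1 0
  0 0 0 0 0
Max pheromone 1 at (0,2)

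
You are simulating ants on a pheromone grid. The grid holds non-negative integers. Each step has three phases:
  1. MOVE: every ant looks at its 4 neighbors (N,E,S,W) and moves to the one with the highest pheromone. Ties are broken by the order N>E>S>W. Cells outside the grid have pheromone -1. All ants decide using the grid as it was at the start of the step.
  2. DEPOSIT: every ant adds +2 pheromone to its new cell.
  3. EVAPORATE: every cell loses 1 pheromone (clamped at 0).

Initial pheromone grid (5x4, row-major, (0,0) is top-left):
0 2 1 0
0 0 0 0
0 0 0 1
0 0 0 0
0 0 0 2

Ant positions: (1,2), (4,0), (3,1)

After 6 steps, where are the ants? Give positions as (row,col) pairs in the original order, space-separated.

Step 1: ant0:(1,2)->N->(0,2) | ant1:(4,0)->N->(3,0) | ant2:(3,1)->N->(2,1)
  grid max=2 at (0,2)
Step 2: ant0:(0,2)->W->(0,1) | ant1:(3,0)->N->(2,0) | ant2:(2,1)->N->(1,1)
  grid max=2 at (0,1)
Step 3: ant0:(0,1)->E->(0,2) | ant1:(2,0)->N->(1,0) | ant2:(1,1)->N->(0,1)
  grid max=3 at (0,1)
Step 4: ant0:(0,2)->W->(0,1) | ant1:(1,0)->N->(0,0) | ant2:(0,1)->E->(0,2)
  grid max=4 at (0,1)
Step 5: ant0:(0,1)->E->(0,2) | ant1:(0,0)->E->(0,1) | ant2:(0,2)->W->(0,1)
  grid max=7 at (0,1)
Step 6: ant0:(0,2)->W->(0,1) | ant1:(0,1)->E->(0,2) | ant2:(0,1)->E->(0,2)
  grid max=8 at (0,1)

(0,1) (0,2) (0,2)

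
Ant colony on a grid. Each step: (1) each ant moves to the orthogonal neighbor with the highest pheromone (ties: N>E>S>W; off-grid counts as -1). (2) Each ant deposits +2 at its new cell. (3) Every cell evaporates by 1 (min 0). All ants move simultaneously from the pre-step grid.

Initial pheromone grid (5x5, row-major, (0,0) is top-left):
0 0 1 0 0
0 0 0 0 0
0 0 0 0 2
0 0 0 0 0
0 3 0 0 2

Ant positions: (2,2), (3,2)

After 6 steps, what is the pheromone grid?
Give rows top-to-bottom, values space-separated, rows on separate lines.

After step 1: ants at (1,2),(2,2)
  0 0 0 0 0
  0 0 1 0 0
  0 0 1 0 1
  0 0 0 0 0
  0 2 0 0 1
After step 2: ants at (2,2),(1,2)
  0 0 0 0 0
  0 0 2 0 0
  0 0 2 0 0
  0 0 0 0 0
  0 1 0 0 0
After step 3: ants at (1,2),(2,2)
  0 0 0 0 0
  0 0 3 0 0
  0 0 3 0 0
  0 0 0 0 0
  0 0 0 0 0
After step 4: ants at (2,2),(1,2)
  0 0 0 0 0
  0 0 4 0 0
  0 0 4 0 0
  0 0 0 0 0
  0 0 0 0 0
After step 5: ants at (1,2),(2,2)
  0 0 0 0 0
  0 0 5 0 0
  0 0 5 0 0
  0 0 0 0 0
  0 0 0 0 0
After step 6: ants at (2,2),(1,2)
  0 0 0 0 0
  0 0 6 0 0
  0 0 6 0 0
  0 0 0 0 0
  0 0 0 0 0

0 0 0 0 0
0 0 6 0 0
0 0 6 0 0
0 0 0 0 0
0 0 0 0 0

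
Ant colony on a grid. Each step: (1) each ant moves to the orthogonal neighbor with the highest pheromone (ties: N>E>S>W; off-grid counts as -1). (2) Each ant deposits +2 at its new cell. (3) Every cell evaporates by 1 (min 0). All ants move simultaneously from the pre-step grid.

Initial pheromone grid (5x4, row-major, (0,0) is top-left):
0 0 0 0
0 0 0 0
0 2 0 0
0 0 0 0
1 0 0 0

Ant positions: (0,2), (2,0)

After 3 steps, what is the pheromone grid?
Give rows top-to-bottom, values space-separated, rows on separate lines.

After step 1: ants at (0,3),(2,1)
  0 0 0 1
  0 0 0 0
  0 3 0 0
  0 0 0 0
  0 0 0 0
After step 2: ants at (1,3),(1,1)
  0 0 0 0
  0 1 0 1
  0 2 0 0
  0 0 0 0
  0 0 0 0
After step 3: ants at (0,3),(2,1)
  0 0 0 1
  0 0 0 0
  0 3 0 0
  0 0 0 0
  0 0 0 0

0 0 0 1
0 0 0 0
0 3 0 0
0 0 0 0
0 0 0 0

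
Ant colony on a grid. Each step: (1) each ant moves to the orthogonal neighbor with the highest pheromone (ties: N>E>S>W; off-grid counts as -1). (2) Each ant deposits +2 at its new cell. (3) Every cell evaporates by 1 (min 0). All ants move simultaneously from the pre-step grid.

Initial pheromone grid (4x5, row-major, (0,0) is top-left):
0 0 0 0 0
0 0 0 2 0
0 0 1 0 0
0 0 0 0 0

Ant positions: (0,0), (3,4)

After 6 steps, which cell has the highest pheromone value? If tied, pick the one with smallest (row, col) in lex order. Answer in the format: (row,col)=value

Answer: (0,3)=4

Derivation:
Step 1: ant0:(0,0)->E->(0,1) | ant1:(3,4)->N->(2,4)
  grid max=1 at (0,1)
Step 2: ant0:(0,1)->E->(0,2) | ant1:(2,4)->N->(1,4)
  grid max=1 at (0,2)
Step 3: ant0:(0,2)->E->(0,3) | ant1:(1,4)->N->(0,4)
  grid max=1 at (0,3)
Step 4: ant0:(0,3)->E->(0,4) | ant1:(0,4)->W->(0,3)
  grid max=2 at (0,3)
Step 5: ant0:(0,4)->W->(0,3) | ant1:(0,3)->E->(0,4)
  grid max=3 at (0,3)
Step 6: ant0:(0,3)->E->(0,4) | ant1:(0,4)->W->(0,3)
  grid max=4 at (0,3)
Final grid:
  0 0 0 4 4
  0 0 0 0 0
  0 0 0 0 0
  0 0 0 0 0
Max pheromone 4 at (0,3)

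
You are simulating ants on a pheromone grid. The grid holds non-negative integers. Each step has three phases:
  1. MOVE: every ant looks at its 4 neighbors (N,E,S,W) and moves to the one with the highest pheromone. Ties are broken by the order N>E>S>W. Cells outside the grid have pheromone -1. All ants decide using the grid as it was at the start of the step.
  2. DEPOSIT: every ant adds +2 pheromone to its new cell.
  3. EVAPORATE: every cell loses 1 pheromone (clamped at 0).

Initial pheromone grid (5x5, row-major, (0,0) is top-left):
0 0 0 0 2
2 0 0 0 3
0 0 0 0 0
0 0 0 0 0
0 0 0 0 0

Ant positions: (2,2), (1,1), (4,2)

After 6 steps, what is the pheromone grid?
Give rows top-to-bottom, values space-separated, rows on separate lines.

After step 1: ants at (1,2),(1,0),(3,2)
  0 0 0 0 1
  3 0 1 0 2
  0 0 0 0 0
  0 0 1 0 0
  0 0 0 0 0
After step 2: ants at (0,2),(0,0),(2,2)
  1 0 1 0 0
  2 0 0 0 1
  0 0 1 0 0
  0 0 0 0 0
  0 0 0 0 0
After step 3: ants at (0,3),(1,0),(1,2)
  0 0 0 1 0
  3 0 1 0 0
  0 0 0 0 0
  0 0 0 0 0
  0 0 0 0 0
After step 4: ants at (0,4),(0,0),(0,2)
  1 0 1 0 1
  2 0 0 0 0
  0 0 0 0 0
  0 0 0 0 0
  0 0 0 0 0
After step 5: ants at (1,4),(1,0),(0,3)
  0 0 0 1 0
  3 0 0 0 1
  0 0 0 0 0
  0 0 0 0 0
  0 0 0 0 0
After step 6: ants at (0,4),(0,0),(0,4)
  1 0 0 0 3
  2 0 0 0 0
  0 0 0 0 0
  0 0 0 0 0
  0 0 0 0 0

1 0 0 0 3
2 0 0 0 0
0 0 0 0 0
0 0 0 0 0
0 0 0 0 0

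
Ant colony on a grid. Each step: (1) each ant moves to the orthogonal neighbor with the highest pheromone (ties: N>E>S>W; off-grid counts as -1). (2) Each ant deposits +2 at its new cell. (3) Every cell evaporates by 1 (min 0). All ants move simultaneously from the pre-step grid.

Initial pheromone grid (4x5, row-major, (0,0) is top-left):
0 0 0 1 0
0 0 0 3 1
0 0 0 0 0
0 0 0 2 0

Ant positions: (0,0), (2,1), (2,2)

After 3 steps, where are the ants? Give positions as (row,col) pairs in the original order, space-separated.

Step 1: ant0:(0,0)->E->(0,1) | ant1:(2,1)->N->(1,1) | ant2:(2,2)->N->(1,2)
  grid max=2 at (1,3)
Step 2: ant0:(0,1)->S->(1,1) | ant1:(1,1)->N->(0,1) | ant2:(1,2)->E->(1,3)
  grid max=3 at (1,3)
Step 3: ant0:(1,1)->N->(0,1) | ant1:(0,1)->S->(1,1) | ant2:(1,3)->N->(0,3)
  grid max=3 at (0,1)

(0,1) (1,1) (0,3)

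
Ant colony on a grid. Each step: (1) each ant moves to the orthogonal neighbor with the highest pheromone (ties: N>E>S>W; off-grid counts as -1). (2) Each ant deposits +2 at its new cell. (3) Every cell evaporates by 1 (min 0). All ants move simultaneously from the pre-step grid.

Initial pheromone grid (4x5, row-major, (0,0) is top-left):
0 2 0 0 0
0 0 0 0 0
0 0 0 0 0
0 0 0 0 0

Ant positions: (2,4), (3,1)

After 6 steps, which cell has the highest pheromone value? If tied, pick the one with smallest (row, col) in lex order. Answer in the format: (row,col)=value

Answer: (0,4)=3

Derivation:
Step 1: ant0:(2,4)->N->(1,4) | ant1:(3,1)->N->(2,1)
  grid max=1 at (0,1)
Step 2: ant0:(1,4)->N->(0,4) | ant1:(2,1)->N->(1,1)
  grid max=1 at (0,4)
Step 3: ant0:(0,4)->S->(1,4) | ant1:(1,1)->N->(0,1)
  grid max=1 at (0,1)
Step 4: ant0:(1,4)->N->(0,4) | ant1:(0,1)->E->(0,2)
  grid max=1 at (0,2)
Step 5: ant0:(0,4)->S->(1,4) | ant1:(0,2)->E->(0,3)
  grid max=1 at (0,3)
Step 6: ant0:(1,4)->N->(0,4) | ant1:(0,3)->E->(0,4)
  grid max=3 at (0,4)
Final grid:
  0 0 0 0 3
  0 0 0 0 0
  0 0 0 0 0
  0 0 0 0 0
Max pheromone 3 at (0,4)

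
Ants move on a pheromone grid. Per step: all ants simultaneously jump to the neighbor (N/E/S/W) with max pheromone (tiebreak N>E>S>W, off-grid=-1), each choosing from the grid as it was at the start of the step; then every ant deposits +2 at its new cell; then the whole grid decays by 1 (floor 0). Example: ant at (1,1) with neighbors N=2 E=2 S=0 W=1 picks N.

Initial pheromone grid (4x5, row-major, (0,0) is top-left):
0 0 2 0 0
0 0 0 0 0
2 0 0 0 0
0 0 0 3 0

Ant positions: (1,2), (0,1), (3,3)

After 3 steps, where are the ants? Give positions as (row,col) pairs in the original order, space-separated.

Step 1: ant0:(1,2)->N->(0,2) | ant1:(0,1)->E->(0,2) | ant2:(3,3)->N->(2,3)
  grid max=5 at (0,2)
Step 2: ant0:(0,2)->E->(0,3) | ant1:(0,2)->E->(0,3) | ant2:(2,3)->S->(3,3)
  grid max=4 at (0,2)
Step 3: ant0:(0,3)->W->(0,2) | ant1:(0,3)->W->(0,2) | ant2:(3,3)->N->(2,3)
  grid max=7 at (0,2)

(0,2) (0,2) (2,3)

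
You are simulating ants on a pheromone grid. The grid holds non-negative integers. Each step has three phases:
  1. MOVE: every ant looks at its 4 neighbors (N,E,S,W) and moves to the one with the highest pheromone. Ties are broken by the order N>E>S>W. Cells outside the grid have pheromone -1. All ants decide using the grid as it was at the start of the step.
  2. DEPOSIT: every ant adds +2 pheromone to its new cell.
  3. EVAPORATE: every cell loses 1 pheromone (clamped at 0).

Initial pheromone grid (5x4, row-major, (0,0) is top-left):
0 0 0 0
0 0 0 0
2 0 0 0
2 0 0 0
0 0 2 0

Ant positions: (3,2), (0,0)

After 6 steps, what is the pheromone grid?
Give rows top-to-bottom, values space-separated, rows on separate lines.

After step 1: ants at (4,2),(0,1)
  0 1 0 0
  0 0 0 0
  1 0 0 0
  1 0 0 0
  0 0 3 0
After step 2: ants at (3,2),(0,2)
  0 0 1 0
  0 0 0 0
  0 0 0 0
  0 0 1 0
  0 0 2 0
After step 3: ants at (4,2),(0,3)
  0 0 0 1
  0 0 0 0
  0 0 0 0
  0 0 0 0
  0 0 3 0
After step 4: ants at (3,2),(1,3)
  0 0 0 0
  0 0 0 1
  0 0 0 0
  0 0 1 0
  0 0 2 0
After step 5: ants at (4,2),(0,3)
  0 0 0 1
  0 0 0 0
  0 0 0 0
  0 0 0 0
  0 0 3 0
After step 6: ants at (3,2),(1,3)
  0 0 0 0
  0 0 0 1
  0 0 0 0
  0 0 1 0
  0 0 2 0

0 0 0 0
0 0 0 1
0 0 0 0
0 0 1 0
0 0 2 0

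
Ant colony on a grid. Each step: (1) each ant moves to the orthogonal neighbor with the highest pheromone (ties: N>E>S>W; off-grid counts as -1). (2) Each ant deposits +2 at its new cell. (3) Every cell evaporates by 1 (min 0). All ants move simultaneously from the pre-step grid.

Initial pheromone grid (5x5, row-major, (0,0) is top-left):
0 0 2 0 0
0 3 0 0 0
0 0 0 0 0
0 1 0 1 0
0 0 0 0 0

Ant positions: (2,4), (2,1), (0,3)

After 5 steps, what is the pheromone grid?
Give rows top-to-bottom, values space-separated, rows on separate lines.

After step 1: ants at (1,4),(1,1),(0,2)
  0 0 3 0 0
  0 4 0 0 1
  0 0 0 0 0
  0 0 0 0 0
  0 0 0 0 0
After step 2: ants at (0,4),(0,1),(0,3)
  0 1 2 1 1
  0 3 0 0 0
  0 0 0 0 0
  0 0 0 0 0
  0 0 0 0 0
After step 3: ants at (0,3),(1,1),(0,2)
  0 0 3 2 0
  0 4 0 0 0
  0 0 0 0 0
  0 0 0 0 0
  0 0 0 0 0
After step 4: ants at (0,2),(0,1),(0,3)
  0 1 4 3 0
  0 3 0 0 0
  0 0 0 0 0
  0 0 0 0 0
  0 0 0 0 0
After step 5: ants at (0,3),(0,2),(0,2)
  0 0 7 4 0
  0 2 0 0 0
  0 0 0 0 0
  0 0 0 0 0
  0 0 0 0 0

0 0 7 4 0
0 2 0 0 0
0 0 0 0 0
0 0 0 0 0
0 0 0 0 0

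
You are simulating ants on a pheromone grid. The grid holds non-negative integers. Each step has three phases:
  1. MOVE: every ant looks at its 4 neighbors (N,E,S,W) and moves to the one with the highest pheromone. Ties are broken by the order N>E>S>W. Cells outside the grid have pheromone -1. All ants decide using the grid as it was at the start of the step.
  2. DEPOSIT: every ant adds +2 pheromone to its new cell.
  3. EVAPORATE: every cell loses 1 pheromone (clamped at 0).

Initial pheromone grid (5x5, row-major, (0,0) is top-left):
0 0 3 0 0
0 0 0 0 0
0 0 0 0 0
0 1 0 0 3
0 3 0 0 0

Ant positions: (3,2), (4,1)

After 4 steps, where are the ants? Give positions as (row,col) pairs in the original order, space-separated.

Step 1: ant0:(3,2)->W->(3,1) | ant1:(4,1)->N->(3,1)
  grid max=4 at (3,1)
Step 2: ant0:(3,1)->S->(4,1) | ant1:(3,1)->S->(4,1)
  grid max=5 at (4,1)
Step 3: ant0:(4,1)->N->(3,1) | ant1:(4,1)->N->(3,1)
  grid max=6 at (3,1)
Step 4: ant0:(3,1)->S->(4,1) | ant1:(3,1)->S->(4,1)
  grid max=7 at (4,1)

(4,1) (4,1)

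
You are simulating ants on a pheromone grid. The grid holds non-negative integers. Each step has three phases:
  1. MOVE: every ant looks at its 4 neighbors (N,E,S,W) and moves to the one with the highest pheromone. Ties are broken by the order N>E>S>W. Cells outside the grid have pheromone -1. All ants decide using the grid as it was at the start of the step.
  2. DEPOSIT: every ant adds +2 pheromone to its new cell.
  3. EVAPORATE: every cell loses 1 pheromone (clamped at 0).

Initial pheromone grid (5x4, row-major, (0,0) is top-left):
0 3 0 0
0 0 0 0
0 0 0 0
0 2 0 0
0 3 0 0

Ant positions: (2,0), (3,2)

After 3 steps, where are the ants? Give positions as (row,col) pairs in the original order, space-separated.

Step 1: ant0:(2,0)->N->(1,0) | ant1:(3,2)->W->(3,1)
  grid max=3 at (3,1)
Step 2: ant0:(1,0)->N->(0,0) | ant1:(3,1)->S->(4,1)
  grid max=3 at (4,1)
Step 3: ant0:(0,0)->E->(0,1) | ant1:(4,1)->N->(3,1)
  grid max=3 at (3,1)

(0,1) (3,1)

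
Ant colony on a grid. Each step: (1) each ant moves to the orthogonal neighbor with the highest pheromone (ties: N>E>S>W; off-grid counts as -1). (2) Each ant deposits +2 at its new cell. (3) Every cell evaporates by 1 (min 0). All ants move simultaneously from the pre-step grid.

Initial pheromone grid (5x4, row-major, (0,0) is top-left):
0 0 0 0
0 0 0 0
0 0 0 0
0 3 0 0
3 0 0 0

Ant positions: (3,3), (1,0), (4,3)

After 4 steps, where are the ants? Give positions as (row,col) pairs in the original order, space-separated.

Step 1: ant0:(3,3)->N->(2,3) | ant1:(1,0)->N->(0,0) | ant2:(4,3)->N->(3,3)
  grid max=2 at (3,1)
Step 2: ant0:(2,3)->S->(3,3) | ant1:(0,0)->E->(0,1) | ant2:(3,3)->N->(2,3)
  grid max=2 at (2,3)
Step 3: ant0:(3,3)->N->(2,3) | ant1:(0,1)->E->(0,2) | ant2:(2,3)->S->(3,3)
  grid max=3 at (2,3)
Step 4: ant0:(2,3)->S->(3,3) | ant1:(0,2)->E->(0,3) | ant2:(3,3)->N->(2,3)
  grid max=4 at (2,3)

(3,3) (0,3) (2,3)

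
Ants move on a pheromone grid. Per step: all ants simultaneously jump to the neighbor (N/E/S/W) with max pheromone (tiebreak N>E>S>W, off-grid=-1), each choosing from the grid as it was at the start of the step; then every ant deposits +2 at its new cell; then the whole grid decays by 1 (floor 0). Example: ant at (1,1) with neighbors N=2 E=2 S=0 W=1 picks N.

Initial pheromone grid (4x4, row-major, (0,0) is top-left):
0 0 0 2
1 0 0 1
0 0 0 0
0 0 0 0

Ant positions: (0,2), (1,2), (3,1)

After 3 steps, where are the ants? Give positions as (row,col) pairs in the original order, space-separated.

Step 1: ant0:(0,2)->E->(0,3) | ant1:(1,2)->E->(1,3) | ant2:(3,1)->N->(2,1)
  grid max=3 at (0,3)
Step 2: ant0:(0,3)->S->(1,3) | ant1:(1,3)->N->(0,3) | ant2:(2,1)->N->(1,1)
  grid max=4 at (0,3)
Step 3: ant0:(1,3)->N->(0,3) | ant1:(0,3)->S->(1,3) | ant2:(1,1)->N->(0,1)
  grid max=5 at (0,3)

(0,3) (1,3) (0,1)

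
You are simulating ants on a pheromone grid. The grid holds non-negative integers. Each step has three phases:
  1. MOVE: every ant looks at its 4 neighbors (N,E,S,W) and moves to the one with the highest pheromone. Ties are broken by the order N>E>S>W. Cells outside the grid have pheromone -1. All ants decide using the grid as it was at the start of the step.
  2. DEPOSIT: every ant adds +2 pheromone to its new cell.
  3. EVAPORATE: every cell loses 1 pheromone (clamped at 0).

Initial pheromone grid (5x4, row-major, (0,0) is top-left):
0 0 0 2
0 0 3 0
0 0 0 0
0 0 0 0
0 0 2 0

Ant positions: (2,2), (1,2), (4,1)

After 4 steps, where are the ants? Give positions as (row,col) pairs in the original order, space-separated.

Step 1: ant0:(2,2)->N->(1,2) | ant1:(1,2)->N->(0,2) | ant2:(4,1)->E->(4,2)
  grid max=4 at (1,2)
Step 2: ant0:(1,2)->N->(0,2) | ant1:(0,2)->S->(1,2) | ant2:(4,2)->N->(3,2)
  grid max=5 at (1,2)
Step 3: ant0:(0,2)->S->(1,2) | ant1:(1,2)->N->(0,2) | ant2:(3,2)->S->(4,2)
  grid max=6 at (1,2)
Step 4: ant0:(1,2)->N->(0,2) | ant1:(0,2)->S->(1,2) | ant2:(4,2)->N->(3,2)
  grid max=7 at (1,2)

(0,2) (1,2) (3,2)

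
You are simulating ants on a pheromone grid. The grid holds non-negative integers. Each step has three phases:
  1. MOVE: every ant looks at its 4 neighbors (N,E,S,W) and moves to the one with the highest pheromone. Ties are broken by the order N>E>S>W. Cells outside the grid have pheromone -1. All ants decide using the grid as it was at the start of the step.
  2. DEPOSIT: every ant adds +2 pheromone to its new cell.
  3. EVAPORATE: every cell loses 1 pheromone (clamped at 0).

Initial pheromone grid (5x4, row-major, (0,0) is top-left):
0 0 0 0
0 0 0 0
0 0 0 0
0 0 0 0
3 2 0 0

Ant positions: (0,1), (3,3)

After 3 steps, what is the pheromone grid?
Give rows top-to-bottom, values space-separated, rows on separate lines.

After step 1: ants at (0,2),(2,3)
  0 0 1 0
  0 0 0 0
  0 0 0 1
  0 0 0 0
  2 1 0 0
After step 2: ants at (0,3),(1,3)
  0 0 0 1
  0 0 0 1
  0 0 0 0
  0 0 0 0
  1 0 0 0
After step 3: ants at (1,3),(0,3)
  0 0 0 2
  0 0 0 2
  0 0 0 0
  0 0 0 0
  0 0 0 0

0 0 0 2
0 0 0 2
0 0 0 0
0 0 0 0
0 0 0 0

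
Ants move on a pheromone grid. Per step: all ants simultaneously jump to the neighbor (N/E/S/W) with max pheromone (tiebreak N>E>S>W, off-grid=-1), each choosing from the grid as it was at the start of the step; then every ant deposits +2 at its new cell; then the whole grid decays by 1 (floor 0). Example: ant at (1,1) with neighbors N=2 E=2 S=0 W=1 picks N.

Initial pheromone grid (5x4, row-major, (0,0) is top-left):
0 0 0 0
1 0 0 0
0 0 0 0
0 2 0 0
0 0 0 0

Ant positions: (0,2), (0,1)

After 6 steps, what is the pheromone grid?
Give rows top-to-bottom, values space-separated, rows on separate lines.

After step 1: ants at (0,3),(0,2)
  0 0 1 1
  0 0 0 0
  0 0 0 0
  0 1 0 0
  0 0 0 0
After step 2: ants at (0,2),(0,3)
  0 0 2 2
  0 0 0 0
  0 0 0 0
  0 0 0 0
  0 0 0 0
After step 3: ants at (0,3),(0,2)
  0 0 3 3
  0 0 0 0
  0 0 0 0
  0 0 0 0
  0 0 0 0
After step 4: ants at (0,2),(0,3)
  0 0 4 4
  0 0 0 0
  0 0 0 0
  0 0 0 0
  0 0 0 0
After step 5: ants at (0,3),(0,2)
  0 0 5 5
  0 0 0 0
  0 0 0 0
  0 0 0 0
  0 0 0 0
After step 6: ants at (0,2),(0,3)
  0 0 6 6
  0 0 0 0
  0 0 0 0
  0 0 0 0
  0 0 0 0

0 0 6 6
0 0 0 0
0 0 0 0
0 0 0 0
0 0 0 0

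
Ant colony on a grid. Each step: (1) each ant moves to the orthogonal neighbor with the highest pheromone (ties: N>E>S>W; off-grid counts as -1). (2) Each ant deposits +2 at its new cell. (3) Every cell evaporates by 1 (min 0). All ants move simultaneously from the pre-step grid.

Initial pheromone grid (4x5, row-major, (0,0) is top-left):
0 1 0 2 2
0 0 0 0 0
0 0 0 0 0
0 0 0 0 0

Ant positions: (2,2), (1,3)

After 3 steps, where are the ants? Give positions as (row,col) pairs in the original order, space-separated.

Step 1: ant0:(2,2)->N->(1,2) | ant1:(1,3)->N->(0,3)
  grid max=3 at (0,3)
Step 2: ant0:(1,2)->N->(0,2) | ant1:(0,3)->E->(0,4)
  grid max=2 at (0,3)
Step 3: ant0:(0,2)->E->(0,3) | ant1:(0,4)->W->(0,3)
  grid max=5 at (0,3)

(0,3) (0,3)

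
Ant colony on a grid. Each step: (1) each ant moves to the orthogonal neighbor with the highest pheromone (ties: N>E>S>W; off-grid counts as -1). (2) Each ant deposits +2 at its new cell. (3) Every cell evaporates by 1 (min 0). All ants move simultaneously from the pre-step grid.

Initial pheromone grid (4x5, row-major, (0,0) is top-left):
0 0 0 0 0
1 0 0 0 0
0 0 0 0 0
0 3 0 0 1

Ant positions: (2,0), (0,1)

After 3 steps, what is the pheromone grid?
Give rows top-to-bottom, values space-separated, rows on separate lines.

After step 1: ants at (1,0),(0,2)
  0 0 1 0 0
  2 0 0 0 0
  0 0 0 0 0
  0 2 0 0 0
After step 2: ants at (0,0),(0,3)
  1 0 0 1 0
  1 0 0 0 0
  0 0 0 0 0
  0 1 0 0 0
After step 3: ants at (1,0),(0,4)
  0 0 0 0 1
  2 0 0 0 0
  0 0 0 0 0
  0 0 0 0 0

0 0 0 0 1
2 0 0 0 0
0 0 0 0 0
0 0 0 0 0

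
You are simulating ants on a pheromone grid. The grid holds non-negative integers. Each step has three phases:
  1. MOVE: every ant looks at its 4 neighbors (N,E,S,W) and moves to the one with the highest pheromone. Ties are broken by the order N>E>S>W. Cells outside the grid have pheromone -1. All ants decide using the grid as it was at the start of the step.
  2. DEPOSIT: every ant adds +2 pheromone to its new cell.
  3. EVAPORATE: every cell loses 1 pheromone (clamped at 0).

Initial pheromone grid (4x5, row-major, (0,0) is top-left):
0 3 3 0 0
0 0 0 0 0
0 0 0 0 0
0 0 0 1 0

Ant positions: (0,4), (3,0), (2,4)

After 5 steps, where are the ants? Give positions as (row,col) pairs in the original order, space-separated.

Step 1: ant0:(0,4)->S->(1,4) | ant1:(3,0)->N->(2,0) | ant2:(2,4)->N->(1,4)
  grid max=3 at (1,4)
Step 2: ant0:(1,4)->N->(0,4) | ant1:(2,0)->N->(1,0) | ant2:(1,4)->N->(0,4)
  grid max=3 at (0,4)
Step 3: ant0:(0,4)->S->(1,4) | ant1:(1,0)->N->(0,0) | ant2:(0,4)->S->(1,4)
  grid max=5 at (1,4)
Step 4: ant0:(1,4)->N->(0,4) | ant1:(0,0)->E->(0,1) | ant2:(1,4)->N->(0,4)
  grid max=5 at (0,4)
Step 5: ant0:(0,4)->S->(1,4) | ant1:(0,1)->E->(0,2) | ant2:(0,4)->S->(1,4)
  grid max=7 at (1,4)

(1,4) (0,2) (1,4)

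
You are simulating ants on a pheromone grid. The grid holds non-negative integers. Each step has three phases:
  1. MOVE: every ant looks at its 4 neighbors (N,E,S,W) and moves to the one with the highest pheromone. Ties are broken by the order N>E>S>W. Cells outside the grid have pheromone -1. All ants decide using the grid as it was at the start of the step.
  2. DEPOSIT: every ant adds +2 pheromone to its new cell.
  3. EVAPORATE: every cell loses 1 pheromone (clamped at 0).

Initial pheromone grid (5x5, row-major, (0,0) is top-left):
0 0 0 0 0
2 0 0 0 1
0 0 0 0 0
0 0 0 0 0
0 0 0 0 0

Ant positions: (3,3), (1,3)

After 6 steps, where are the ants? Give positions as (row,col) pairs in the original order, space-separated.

Step 1: ant0:(3,3)->N->(2,3) | ant1:(1,3)->E->(1,4)
  grid max=2 at (1,4)
Step 2: ant0:(2,3)->N->(1,3) | ant1:(1,4)->N->(0,4)
  grid max=1 at (0,4)
Step 3: ant0:(1,3)->E->(1,4) | ant1:(0,4)->S->(1,4)
  grid max=4 at (1,4)
Step 4: ant0:(1,4)->N->(0,4) | ant1:(1,4)->N->(0,4)
  grid max=3 at (0,4)
Step 5: ant0:(0,4)->S->(1,4) | ant1:(0,4)->S->(1,4)
  grid max=6 at (1,4)
Step 6: ant0:(1,4)->N->(0,4) | ant1:(1,4)->N->(0,4)
  grid max=5 at (0,4)

(0,4) (0,4)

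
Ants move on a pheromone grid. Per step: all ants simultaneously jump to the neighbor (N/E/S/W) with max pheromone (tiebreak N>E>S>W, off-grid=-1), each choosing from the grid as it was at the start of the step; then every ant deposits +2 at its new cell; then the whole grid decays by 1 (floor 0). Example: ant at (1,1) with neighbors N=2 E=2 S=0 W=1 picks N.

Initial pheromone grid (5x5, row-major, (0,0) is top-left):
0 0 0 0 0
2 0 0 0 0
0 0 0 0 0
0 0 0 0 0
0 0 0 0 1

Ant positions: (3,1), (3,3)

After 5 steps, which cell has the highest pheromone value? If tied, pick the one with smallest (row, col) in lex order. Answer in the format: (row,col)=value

Step 1: ant0:(3,1)->N->(2,1) | ant1:(3,3)->N->(2,3)
  grid max=1 at (1,0)
Step 2: ant0:(2,1)->N->(1,1) | ant1:(2,3)->N->(1,3)
  grid max=1 at (1,1)
Step 3: ant0:(1,1)->N->(0,1) | ant1:(1,3)->N->(0,3)
  grid max=1 at (0,1)
Step 4: ant0:(0,1)->E->(0,2) | ant1:(0,3)->E->(0,4)
  grid max=1 at (0,2)
Step 5: ant0:(0,2)->E->(0,3) | ant1:(0,4)->S->(1,4)
  grid max=1 at (0,3)
Final grid:
  0 0 0 1 0
  0 0 0 0 1
  0 0 0 0 0
  0 0 0 0 0
  0 0 0 0 0
Max pheromone 1 at (0,3)

Answer: (0,3)=1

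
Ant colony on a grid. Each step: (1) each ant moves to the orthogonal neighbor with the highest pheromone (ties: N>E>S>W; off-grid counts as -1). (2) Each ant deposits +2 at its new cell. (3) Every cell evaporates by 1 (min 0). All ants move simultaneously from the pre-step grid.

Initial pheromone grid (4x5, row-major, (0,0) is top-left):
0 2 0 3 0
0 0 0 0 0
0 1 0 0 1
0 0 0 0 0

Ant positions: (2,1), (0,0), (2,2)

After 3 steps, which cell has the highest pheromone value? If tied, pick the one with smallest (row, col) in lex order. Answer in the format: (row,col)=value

Answer: (0,1)=7

Derivation:
Step 1: ant0:(2,1)->N->(1,1) | ant1:(0,0)->E->(0,1) | ant2:(2,2)->W->(2,1)
  grid max=3 at (0,1)
Step 2: ant0:(1,1)->N->(0,1) | ant1:(0,1)->S->(1,1) | ant2:(2,1)->N->(1,1)
  grid max=4 at (0,1)
Step 3: ant0:(0,1)->S->(1,1) | ant1:(1,1)->N->(0,1) | ant2:(1,1)->N->(0,1)
  grid max=7 at (0,1)
Final grid:
  0 7 0 0 0
  0 5 0 0 0
  0 0 0 0 0
  0 0 0 0 0
Max pheromone 7 at (0,1)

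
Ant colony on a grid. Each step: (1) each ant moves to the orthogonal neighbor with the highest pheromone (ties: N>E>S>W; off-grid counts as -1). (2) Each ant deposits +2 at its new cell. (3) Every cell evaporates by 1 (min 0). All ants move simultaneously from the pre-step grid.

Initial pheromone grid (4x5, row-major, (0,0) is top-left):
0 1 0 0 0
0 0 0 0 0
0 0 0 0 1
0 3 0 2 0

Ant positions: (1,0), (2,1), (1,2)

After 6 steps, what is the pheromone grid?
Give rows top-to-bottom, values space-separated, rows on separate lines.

After step 1: ants at (0,0),(3,1),(0,2)
  1 0 1 0 0
  0 0 0 0 0
  0 0 0 0 0
  0 4 0 1 0
After step 2: ants at (0,1),(2,1),(0,3)
  0 1 0 1 0
  0 0 0 0 0
  0 1 0 0 0
  0 3 0 0 0
After step 3: ants at (0,2),(3,1),(0,4)
  0 0 1 0 1
  0 0 0 0 0
  0 0 0 0 0
  0 4 0 0 0
After step 4: ants at (0,3),(2,1),(1,4)
  0 0 0 1 0
  0 0 0 0 1
  0 1 0 0 0
  0 3 0 0 0
After step 5: ants at (0,4),(3,1),(0,4)
  0 0 0 0 3
  0 0 0 0 0
  0 0 0 0 0
  0 4 0 0 0
After step 6: ants at (1,4),(2,1),(1,4)
  0 0 0 0 2
  0 0 0 0 3
  0 1 0 0 0
  0 3 0 0 0

0 0 0 0 2
0 0 0 0 3
0 1 0 0 0
0 3 0 0 0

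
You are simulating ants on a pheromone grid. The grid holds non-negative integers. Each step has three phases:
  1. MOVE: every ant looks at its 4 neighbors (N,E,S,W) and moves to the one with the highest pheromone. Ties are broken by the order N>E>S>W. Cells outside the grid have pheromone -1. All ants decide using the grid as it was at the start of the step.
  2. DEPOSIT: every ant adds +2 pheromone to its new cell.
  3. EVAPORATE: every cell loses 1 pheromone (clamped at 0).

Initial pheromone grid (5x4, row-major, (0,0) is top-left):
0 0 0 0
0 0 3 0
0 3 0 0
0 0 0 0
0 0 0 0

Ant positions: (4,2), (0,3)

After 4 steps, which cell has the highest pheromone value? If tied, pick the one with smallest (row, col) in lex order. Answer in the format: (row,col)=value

Answer: (1,2)=5

Derivation:
Step 1: ant0:(4,2)->N->(3,2) | ant1:(0,3)->S->(1,3)
  grid max=2 at (1,2)
Step 2: ant0:(3,2)->N->(2,2) | ant1:(1,3)->W->(1,2)
  grid max=3 at (1,2)
Step 3: ant0:(2,2)->N->(1,2) | ant1:(1,2)->S->(2,2)
  grid max=4 at (1,2)
Step 4: ant0:(1,2)->S->(2,2) | ant1:(2,2)->N->(1,2)
  grid max=5 at (1,2)
Final grid:
  0 0 0 0
  0 0 5 0
  0 0 3 0
  0 0 0 0
  0 0 0 0
Max pheromone 5 at (1,2)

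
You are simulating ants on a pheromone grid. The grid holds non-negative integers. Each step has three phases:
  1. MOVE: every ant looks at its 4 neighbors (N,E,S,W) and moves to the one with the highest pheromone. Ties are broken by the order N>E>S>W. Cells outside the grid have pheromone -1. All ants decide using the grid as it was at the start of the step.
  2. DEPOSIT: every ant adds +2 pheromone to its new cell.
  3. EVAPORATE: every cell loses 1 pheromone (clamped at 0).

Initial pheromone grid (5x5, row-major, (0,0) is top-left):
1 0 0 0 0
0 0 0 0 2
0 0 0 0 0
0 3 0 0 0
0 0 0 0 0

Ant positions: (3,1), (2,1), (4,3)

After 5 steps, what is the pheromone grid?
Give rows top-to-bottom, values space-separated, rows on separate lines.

After step 1: ants at (2,1),(3,1),(3,3)
  0 0 0 0 0
  0 0 0 0 1
  0 1 0 0 0
  0 4 0 1 0
  0 0 0 0 0
After step 2: ants at (3,1),(2,1),(2,3)
  0 0 0 0 0
  0 0 0 0 0
  0 2 0 1 0
  0 5 0 0 0
  0 0 0 0 0
After step 3: ants at (2,1),(3,1),(1,3)
  0 0 0 0 0
  0 0 0 1 0
  0 3 0 0 0
  0 6 0 0 0
  0 0 0 0 0
After step 4: ants at (3,1),(2,1),(0,3)
  0 0 0 1 0
  0 0 0 0 0
  0 4 0 0 0
  0 7 0 0 0
  0 0 0 0 0
After step 5: ants at (2,1),(3,1),(0,4)
  0 0 0 0 1
  0 0 0 0 0
  0 5 0 0 0
  0 8 0 0 0
  0 0 0 0 0

0 0 0 0 1
0 0 0 0 0
0 5 0 0 0
0 8 0 0 0
0 0 0 0 0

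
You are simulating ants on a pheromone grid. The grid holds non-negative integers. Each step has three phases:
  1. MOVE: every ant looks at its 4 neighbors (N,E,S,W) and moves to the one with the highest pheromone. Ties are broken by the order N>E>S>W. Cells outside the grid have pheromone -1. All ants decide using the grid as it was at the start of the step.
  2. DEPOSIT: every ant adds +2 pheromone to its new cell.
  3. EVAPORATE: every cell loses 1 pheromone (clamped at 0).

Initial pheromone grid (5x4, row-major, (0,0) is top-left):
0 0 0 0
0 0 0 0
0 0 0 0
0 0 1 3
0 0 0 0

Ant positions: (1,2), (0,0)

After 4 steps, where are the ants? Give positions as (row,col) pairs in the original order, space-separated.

Step 1: ant0:(1,2)->N->(0,2) | ant1:(0,0)->E->(0,1)
  grid max=2 at (3,3)
Step 2: ant0:(0,2)->W->(0,1) | ant1:(0,1)->E->(0,2)
  grid max=2 at (0,1)
Step 3: ant0:(0,1)->E->(0,2) | ant1:(0,2)->W->(0,1)
  grid max=3 at (0,1)
Step 4: ant0:(0,2)->W->(0,1) | ant1:(0,1)->E->(0,2)
  grid max=4 at (0,1)

(0,1) (0,2)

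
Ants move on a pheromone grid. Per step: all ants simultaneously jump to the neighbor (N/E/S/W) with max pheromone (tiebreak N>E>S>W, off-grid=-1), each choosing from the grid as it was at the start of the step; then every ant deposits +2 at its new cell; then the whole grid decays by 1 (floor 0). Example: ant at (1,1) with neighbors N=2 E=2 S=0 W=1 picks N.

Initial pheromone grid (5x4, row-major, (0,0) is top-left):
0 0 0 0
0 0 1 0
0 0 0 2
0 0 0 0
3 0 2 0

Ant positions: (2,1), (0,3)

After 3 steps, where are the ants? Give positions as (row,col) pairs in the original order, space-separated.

Step 1: ant0:(2,1)->N->(1,1) | ant1:(0,3)->S->(1,3)
  grid max=2 at (4,0)
Step 2: ant0:(1,1)->N->(0,1) | ant1:(1,3)->S->(2,3)
  grid max=2 at (2,3)
Step 3: ant0:(0,1)->E->(0,2) | ant1:(2,3)->N->(1,3)
  grid max=1 at (0,2)

(0,2) (1,3)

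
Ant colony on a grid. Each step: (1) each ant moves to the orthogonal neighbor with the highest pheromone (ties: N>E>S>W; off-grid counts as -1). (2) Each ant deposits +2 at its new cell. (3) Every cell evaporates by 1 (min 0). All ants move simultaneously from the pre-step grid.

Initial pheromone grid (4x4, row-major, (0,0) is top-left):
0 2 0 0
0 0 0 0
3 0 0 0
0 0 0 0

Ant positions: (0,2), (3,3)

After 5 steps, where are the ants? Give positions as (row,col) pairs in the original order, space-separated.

Step 1: ant0:(0,2)->W->(0,1) | ant1:(3,3)->N->(2,3)
  grid max=3 at (0,1)
Step 2: ant0:(0,1)->E->(0,2) | ant1:(2,3)->N->(1,3)
  grid max=2 at (0,1)
Step 3: ant0:(0,2)->W->(0,1) | ant1:(1,3)->N->(0,3)
  grid max=3 at (0,1)
Step 4: ant0:(0,1)->E->(0,2) | ant1:(0,3)->S->(1,3)
  grid max=2 at (0,1)
Step 5: ant0:(0,2)->W->(0,1) | ant1:(1,3)->N->(0,3)
  grid max=3 at (0,1)

(0,1) (0,3)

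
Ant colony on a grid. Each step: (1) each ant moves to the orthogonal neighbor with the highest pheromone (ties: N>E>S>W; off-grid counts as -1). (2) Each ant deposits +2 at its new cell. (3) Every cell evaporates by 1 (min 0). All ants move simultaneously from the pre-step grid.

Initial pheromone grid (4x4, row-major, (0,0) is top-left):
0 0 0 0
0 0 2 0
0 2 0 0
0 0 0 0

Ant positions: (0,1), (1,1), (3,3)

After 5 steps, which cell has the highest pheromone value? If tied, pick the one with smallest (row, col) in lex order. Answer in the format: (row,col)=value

Step 1: ant0:(0,1)->E->(0,2) | ant1:(1,1)->E->(1,2) | ant2:(3,3)->N->(2,3)
  grid max=3 at (1,2)
Step 2: ant0:(0,2)->S->(1,2) | ant1:(1,2)->N->(0,2) | ant2:(2,3)->N->(1,3)
  grid max=4 at (1,2)
Step 3: ant0:(1,2)->N->(0,2) | ant1:(0,2)->S->(1,2) | ant2:(1,3)->W->(1,2)
  grid max=7 at (1,2)
Step 4: ant0:(0,2)->S->(1,2) | ant1:(1,2)->N->(0,2) | ant2:(1,2)->N->(0,2)
  grid max=8 at (1,2)
Step 5: ant0:(1,2)->N->(0,2) | ant1:(0,2)->S->(1,2) | ant2:(0,2)->S->(1,2)
  grid max=11 at (1,2)
Final grid:
  0 0 7 0
  0 0 11 0
  0 0 0 0
  0 0 0 0
Max pheromone 11 at (1,2)

Answer: (1,2)=11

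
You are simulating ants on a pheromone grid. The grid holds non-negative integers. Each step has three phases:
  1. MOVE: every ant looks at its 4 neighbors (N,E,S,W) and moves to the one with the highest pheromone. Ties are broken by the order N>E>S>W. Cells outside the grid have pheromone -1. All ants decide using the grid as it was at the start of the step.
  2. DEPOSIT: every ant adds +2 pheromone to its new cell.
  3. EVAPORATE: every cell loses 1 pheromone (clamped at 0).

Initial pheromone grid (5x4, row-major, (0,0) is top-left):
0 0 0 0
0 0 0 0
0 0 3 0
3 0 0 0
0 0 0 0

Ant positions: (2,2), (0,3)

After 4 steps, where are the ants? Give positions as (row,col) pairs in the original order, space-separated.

Step 1: ant0:(2,2)->N->(1,2) | ant1:(0,3)->S->(1,3)
  grid max=2 at (2,2)
Step 2: ant0:(1,2)->S->(2,2) | ant1:(1,3)->W->(1,2)
  grid max=3 at (2,2)
Step 3: ant0:(2,2)->N->(1,2) | ant1:(1,2)->S->(2,2)
  grid max=4 at (2,2)
Step 4: ant0:(1,2)->S->(2,2) | ant1:(2,2)->N->(1,2)
  grid max=5 at (2,2)

(2,2) (1,2)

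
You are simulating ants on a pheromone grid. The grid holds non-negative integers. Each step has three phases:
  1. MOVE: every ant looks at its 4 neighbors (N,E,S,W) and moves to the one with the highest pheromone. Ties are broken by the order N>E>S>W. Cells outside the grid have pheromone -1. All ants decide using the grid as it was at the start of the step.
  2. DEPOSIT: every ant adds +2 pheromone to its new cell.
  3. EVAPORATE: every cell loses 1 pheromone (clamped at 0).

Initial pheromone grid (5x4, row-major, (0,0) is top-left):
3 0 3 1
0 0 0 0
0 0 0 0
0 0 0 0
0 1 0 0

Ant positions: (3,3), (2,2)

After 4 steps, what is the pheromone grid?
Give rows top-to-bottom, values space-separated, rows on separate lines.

After step 1: ants at (2,3),(1,2)
  2 0 2 0
  0 0 1 0
  0 0 0 1
  0 0 0 0
  0 0 0 0
After step 2: ants at (1,3),(0,2)
  1 0 3 0
  0 0 0 1
  0 0 0 0
  0 0 0 0
  0 0 0 0
After step 3: ants at (0,3),(0,3)
  0 0 2 3
  0 0 0 0
  0 0 0 0
  0 0 0 0
  0 0 0 0
After step 4: ants at (0,2),(0,2)
  0 0 5 2
  0 0 0 0
  0 0 0 0
  0 0 0 0
  0 0 0 0

0 0 5 2
0 0 0 0
0 0 0 0
0 0 0 0
0 0 0 0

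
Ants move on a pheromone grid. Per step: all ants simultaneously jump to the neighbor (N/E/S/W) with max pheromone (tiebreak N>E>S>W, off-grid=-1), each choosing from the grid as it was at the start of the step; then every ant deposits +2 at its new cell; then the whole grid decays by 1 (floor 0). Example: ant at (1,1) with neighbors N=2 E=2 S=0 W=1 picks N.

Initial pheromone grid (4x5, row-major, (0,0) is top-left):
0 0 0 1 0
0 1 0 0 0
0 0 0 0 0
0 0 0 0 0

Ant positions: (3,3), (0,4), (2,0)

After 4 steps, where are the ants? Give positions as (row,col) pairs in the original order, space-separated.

Step 1: ant0:(3,3)->N->(2,3) | ant1:(0,4)->W->(0,3) | ant2:(2,0)->N->(1,0)
  grid max=2 at (0,3)
Step 2: ant0:(2,3)->N->(1,3) | ant1:(0,3)->E->(0,4) | ant2:(1,0)->N->(0,0)
  grid max=1 at (0,0)
Step 3: ant0:(1,3)->N->(0,3) | ant1:(0,4)->W->(0,3) | ant2:(0,0)->E->(0,1)
  grid max=4 at (0,3)
Step 4: ant0:(0,3)->E->(0,4) | ant1:(0,3)->E->(0,4) | ant2:(0,1)->E->(0,2)
  grid max=3 at (0,3)

(0,4) (0,4) (0,2)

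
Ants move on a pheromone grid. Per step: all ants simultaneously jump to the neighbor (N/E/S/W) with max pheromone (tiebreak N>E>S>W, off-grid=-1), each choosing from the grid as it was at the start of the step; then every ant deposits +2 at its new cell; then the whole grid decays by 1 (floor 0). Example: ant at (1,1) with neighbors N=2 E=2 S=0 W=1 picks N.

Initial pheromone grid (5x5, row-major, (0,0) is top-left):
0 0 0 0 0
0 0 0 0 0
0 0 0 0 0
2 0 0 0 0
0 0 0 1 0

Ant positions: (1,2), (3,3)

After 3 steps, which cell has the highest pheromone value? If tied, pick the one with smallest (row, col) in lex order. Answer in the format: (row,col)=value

Step 1: ant0:(1,2)->N->(0,2) | ant1:(3,3)->S->(4,3)
  grid max=2 at (4,3)
Step 2: ant0:(0,2)->E->(0,3) | ant1:(4,3)->N->(3,3)
  grid max=1 at (0,3)
Step 3: ant0:(0,3)->E->(0,4) | ant1:(3,3)->S->(4,3)
  grid max=2 at (4,3)
Final grid:
  0 0 0 0 1
  0 0 0 0 0
  0 0 0 0 0
  0 0 0 0 0
  0 0 0 2 0
Max pheromone 2 at (4,3)

Answer: (4,3)=2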